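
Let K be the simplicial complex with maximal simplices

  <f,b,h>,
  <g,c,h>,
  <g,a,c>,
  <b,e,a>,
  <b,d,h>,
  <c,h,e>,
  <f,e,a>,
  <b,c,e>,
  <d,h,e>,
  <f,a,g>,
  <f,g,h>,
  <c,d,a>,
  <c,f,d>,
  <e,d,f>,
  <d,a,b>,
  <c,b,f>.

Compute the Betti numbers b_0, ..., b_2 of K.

Order the vertices as a < b < c < d < e < f < g < h. Listing each simplex with vertices in this order, K has dimension 2 with simplices:

  0-simplices (8): a, b, c, d, e, f, g, h
  1-simplices (24): ab, ac, ad, ae, af, ag, bc, bd, be, bf, bh, cd, ce, cf, cg, ch, de, df, dh, ef, eh, fg, fh, gh
  2-simplices (16): abd, abe, acd, acg, aef, afg, bce, bcf, bdh, bfh, cdf, ceh, cgh, def, deh, fgh

so the chain groups are C_0 ≅ Z^8, C_1 ≅ Z^24, C_2 ≅ Z^16.

Boundary ∂_1: C_1 → C_0 sends each edge [p,q] (with p < q) to q − p.
The resulting 8×24 matrix has rank 7, and its Smith normal form has invariant factors (1,1,1,1,1,1,1).

The boundary map ∂_2: C_2 → C_1 acts by ∂[p,q,r] = [q,r] − [p,r] + [p,q]. For instance
  ∂deh = eh − dh + de,
  ∂acd = cd − ad + ac.
The 24×16 boundary matrix has rank 15 and Smith normal form diag(1,1,1,1,1,1,1,1,1,1,1,1,1,1,1).

Reading off H_k = ker ∂_k / im ∂_{k+1}:

  H_0: rank C_0 − rank ∂_1 = 8 − 7 = 1, and the invariant factors of ∂_1 are all 1, so H_0 = Z.
  H_1: rank ker ∂_1 − rank ∂_2 = (24 − 7) − 15 = 2, and the invariant factors of ∂_2 are all 1, so H_1 = Z^2.
  H_2: rank ker ∂_2 − rank ∂_3 = (16 − 15) − 0 = 1, and there is no ∂_3, so H_2 = Z.

As a check, the Euler characteristic is 8 − 24 + 16 = 0, which agrees with 1 − 2 + 1 = 0.

Hence the Betti numbers are b_0 = 1, b_1 = 2, b_2 = 1.

b_0 = 1, b_1 = 2, b_2 = 1.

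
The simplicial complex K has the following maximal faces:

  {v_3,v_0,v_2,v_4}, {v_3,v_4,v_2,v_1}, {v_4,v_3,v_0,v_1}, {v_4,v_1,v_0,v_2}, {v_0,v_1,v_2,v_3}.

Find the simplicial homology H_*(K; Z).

Take the total order v_0 < v_1 < v_2 < v_3 < v_4 on the vertex set. Then K (dimension 3) consists of the simplices:

  0-simplices (5): [v_0], [v_1], [v_2], [v_3], [v_4]
  1-simplices (10): [v_0,v_1], [v_0,v_2], [v_0,v_3], [v_0,v_4], [v_1,v_2], [v_1,v_3], [v_1,v_4], [v_2,v_3], [v_2,v_4], [v_3,v_4]
  2-simplices (10): [v_0,v_1,v_2], [v_0,v_1,v_3], [v_0,v_1,v_4], [v_0,v_2,v_3], [v_0,v_2,v_4], [v_0,v_3,v_4], [v_1,v_2,v_3], [v_1,v_2,v_4], [v_1,v_3,v_4], [v_2,v_3,v_4]
  3-simplices (5): [v_0,v_1,v_2,v_3], [v_0,v_1,v_2,v_4], [v_0,v_1,v_3,v_4], [v_0,v_2,v_3,v_4], [v_1,v_2,v_3,v_4]

so the chain groups are C_0 ≅ Z^5, C_1 ≅ Z^10, C_2 ≅ Z^10, C_3 ≅ Z^5.

∂_1: C_1 → C_0 maps an edge to its endpoints' difference, ∂[p,q] = q − p.
As a 5×10 matrix over Z this has rank 4, with invariant factors (1,1,1,1).

Boundary ∂_2: C_2 → C_1 acts by ∂[p,q,r] = [q,r] − [p,r] + [p,q]. For instance
  ∂[v_1,v_2,v_4] = [v_2,v_4] − [v_1,v_4] + [v_1,v_2],
  ∂[v_0,v_3,v_4] = [v_3,v_4] − [v_0,v_4] + [v_0,v_3].
The resulting 10×10 matrix has rank 6, and its Smith normal form has invariant factors (1,1,1,1,1,1).

Boundary ∂_3: C_3 → C_2 sends each 3-simplex σ to the alternating sum Σ_i (−1)^i (σ with its i-th vertex removed). For instance
  ∂[v_0,v_1,v_2,v_3] = [v_1,v_2,v_3] − [v_0,v_2,v_3] + [v_0,v_1,v_3] − [v_0,v_1,v_2],
  ∂[v_1,v_2,v_3,v_4] = [v_2,v_3,v_4] − [v_1,v_3,v_4] + [v_1,v_2,v_4] − [v_1,v_2,v_3].
The 10×5 boundary matrix has rank 4 and Smith normal form diag(1,1,1,1).

Computing H_k = (kernel of ∂_k) / (image of ∂_{k+1}):

  H_0: rank C_0 − rank ∂_1 = 5 − 4 = 1, and the invariant factors of ∂_1 are all 1, so H_0 ≅ Z.
  H_1: rank ker ∂_1 − rank ∂_2 = (10 − 4) − 6 = 0, and the invariant factors of ∂_2 are all 1, so H_1 ≅ 0.
  H_2: rank ker ∂_2 − rank ∂_3 = (10 − 6) − 4 = 0, and the invariant factors of ∂_3 are all 1, so H_2 ≅ 0.
  H_3: rank ker ∂_3 − rank ∂_4 = (5 − 4) − 0 = 1, and there is no ∂_4, so H_3 ≅ Z.

H_0 = Z,  H_1 = 0,  H_2 = 0,  H_3 = Z.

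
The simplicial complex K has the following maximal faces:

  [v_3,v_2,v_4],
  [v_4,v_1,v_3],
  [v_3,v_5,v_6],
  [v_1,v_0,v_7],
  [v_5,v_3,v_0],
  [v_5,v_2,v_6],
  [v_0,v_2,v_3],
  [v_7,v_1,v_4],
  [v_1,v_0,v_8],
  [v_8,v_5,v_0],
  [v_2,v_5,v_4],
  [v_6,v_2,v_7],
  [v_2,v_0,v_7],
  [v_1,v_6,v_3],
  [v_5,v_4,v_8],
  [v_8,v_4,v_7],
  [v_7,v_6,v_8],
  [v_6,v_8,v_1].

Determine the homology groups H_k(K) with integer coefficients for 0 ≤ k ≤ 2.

We work with the vertex ordering v_0 < v_1 < v_2 < v_3 < v_4 < v_5 < v_6 < v_7 < v_8. The simplices of K, each written with vertices in increasing order, are:

  0-simplices (9): [v_0], [v_1], [v_2], [v_3], [v_4], [v_5], [v_6], [v_7], [v_8]
  1-simplices (27): (27 of them)
  2-simplices (18): (18 of them)

so the chain groups are C_0 ≅ Z^9, C_1 ≅ Z^27, C_2 ≅ Z^18.

Boundary ∂_1: C_1 → C_0 maps an edge to its endpoints' difference, ∂[p,q] = q − p. For instance
  ∂[v_0,v_7] = [v_7] − [v_0].
The resulting 9×27 matrix has rank 8, and its Smith normal form has invariant factors (1,1,1,1,1,1,1,1).

The boundary map ∂_2: C_2 → C_1 sends each 2-simplex [p,q,r] to [q,r] − [p,r] + [p,q]. For instance
  ∂[v_2,v_6,v_7] = [v_6,v_7] − [v_2,v_7] + [v_2,v_6],
  ∂[v_6,v_7,v_8] = [v_7,v_8] − [v_6,v_8] + [v_6,v_7].
The 27×18 boundary matrix has rank 18 and Smith normal form diag(1,1,1,1,1,1,1,1,1,1,1,1,1,1,1,1,1,2).

Now H_k = ker ∂_k / im ∂_{k+1}, so:

  H_0: rank C_0 − rank ∂_1 = 9 − 8 = 1, and the invariant factors of ∂_1 are all 1, so H_0 ≅ Z.
  H_1: rank ker ∂_1 − rank ∂_2 = (27 − 8) − 18 = 1, and ∂_2 has invariant factor 2 > 1, so H_1 ≅ Z × Z/2.
  H_2: rank ker ∂_2 − rank ∂_3 = (18 − 18) − 0 = 0, and there is no ∂_3, so H_2 ≅ 0.

(K is a triangulation of the Klein bottle.)

H_0 ≅ Z,  H_1 ≅ Z × Z/2,  H_2 = 0.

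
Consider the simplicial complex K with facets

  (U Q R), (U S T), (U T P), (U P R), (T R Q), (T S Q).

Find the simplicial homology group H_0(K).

H_0 ≅ Z.

We work with the vertex ordering P < Q < R < S < T < U. The simplices of K, each written with vertices in increasing order, are:

  0-simplices (6): P, Q, R, S, T, U
  1-simplices (12): PR, PT, PU, QR, QS, QT, QU, RT, RU, ST, SU, TU
  2-simplices (6): PRU, PTU, QRT, QRU, QST, STU

so the chain groups are C_0 ≅ Z^6, C_1 ≅ Z^12, C_2 ≅ Z^6.

Boundary ∂_1: C_1 → C_0 sends each edge [p,q] (with p < q) to q − p. For instance
  ∂RT = T − R.
As a 6×12 matrix over Z this has rank 5, with invariant factors (1,1,1,1,1).

Boundary ∂_2: C_2 → C_1 acts by ∂[p,q,r] = [q,r] − [p,r] + [p,q]. For instance
  ∂PTU = TU − PU + PT,
  ∂QRT = RT − QT + QR.
The 12×6 boundary matrix has rank 6 and Smith normal form diag(1,1,1,1,1,1).

Computing H_k = (kernel of ∂_k) / (image of ∂_{k+1}):

  H_0: rank C_0 − rank ∂_1 = 6 − 5 = 1, and the invariant factors of ∂_1 are all 1, so H_0 = Z.

(K is a triangulation of the cylinder S^1 x I.)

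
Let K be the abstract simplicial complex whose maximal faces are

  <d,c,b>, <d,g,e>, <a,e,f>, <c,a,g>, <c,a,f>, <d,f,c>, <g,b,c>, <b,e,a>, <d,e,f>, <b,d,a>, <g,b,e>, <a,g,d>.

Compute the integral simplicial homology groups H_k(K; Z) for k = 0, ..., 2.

Take the total order a < b < c < d < e < f < g on the vertex set. Then K (dimension 2) consists of the simplices:

  0-simplices (7): a, b, c, d, e, f, g
  1-simplices (18): ab, ac, ad, ae, af, ag, bc, bd, be, bg, cd, cf, cg, de, df, dg, ef, eg
  2-simplices (12): abd, abe, acf, acg, adg, aef, bcd, bcg, beg, cdf, def, deg

so the chain groups are C_0 ≅ Z^7, C_1 ≅ Z^18, C_2 ≅ Z^12.

Boundary ∂_1: C_1 → C_0 sends each edge [p,q] (with p < q) to q − p.
The resulting 7×18 matrix has rank 6, and its Smith normal form has invariant factors (1,1,1,1,1,1).

Boundary ∂_2: C_2 → C_1 acts by ∂[p,q,r] = [q,r] − [p,r] + [p,q]. For instance
  ∂adg = dg − ag + ad,
  ∂beg = eg − bg + be.
The resulting 18×12 matrix has rank 12, and its Smith normal form has invariant factors (1,1,1,1,1,1,1,1,1,1,1,2).

From H_k ≅ ker(∂_k) / im(∂_{k+1}) we obtain:

  H_0: rank C_0 − rank ∂_1 = 7 − 6 = 1, and the invariant factors of ∂_1 are all 1, so H_0 = Z.
  H_1: rank ker ∂_1 − rank ∂_2 = (18 − 6) − 12 = 0, and ∂_2 has invariant factor 2 > 1, so H_1 = Z/2Z.
  H_2: rank ker ∂_2 − rank ∂_3 = (12 − 12) − 0 = 0, and there is no ∂_3, so H_2 = 0.

H_0 ≅ Z,  H_1 ≅ Z/2Z,  H_2 = 0.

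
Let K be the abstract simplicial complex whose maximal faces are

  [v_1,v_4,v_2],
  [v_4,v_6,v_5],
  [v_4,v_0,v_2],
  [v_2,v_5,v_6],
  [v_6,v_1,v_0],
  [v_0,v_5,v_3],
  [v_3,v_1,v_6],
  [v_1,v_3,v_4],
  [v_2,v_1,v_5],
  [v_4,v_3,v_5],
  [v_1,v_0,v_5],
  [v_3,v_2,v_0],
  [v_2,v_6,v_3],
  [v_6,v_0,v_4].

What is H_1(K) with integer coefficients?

H_1 = Z^2.

Order the vertices as v_0 < v_1 < v_2 < v_3 < v_4 < v_5 < v_6. Listing each simplex with vertices in this order, K has dimension 2 with simplices:

  0-simplices (7): [v_0], [v_1], [v_2], [v_3], [v_4], [v_5], [v_6]
  1-simplices (21): (21 of them)
  2-simplices (14): (14 of them)

Hence C_0 ≅ Z^7, C_1 ≅ Z^21, C_2 ≅ Z^14.

∂_1: C_1 → C_0 maps an edge to its endpoints' difference, ∂[p,q] = q − p. For instance
  ∂[v_2,v_3] = [v_3] − [v_2].
The resulting 7×21 matrix has rank 6, and its Smith normal form has invariant factors (1,1,1,1,1,1).

∂_2: C_2 → C_1 acts by ∂[p,q,r] = [q,r] − [p,r] + [p,q]. For instance
  ∂[v_1,v_2,v_5] = [v_2,v_5] − [v_1,v_5] + [v_1,v_2],
  ∂[v_0,v_2,v_4] = [v_2,v_4] − [v_0,v_4] + [v_0,v_2].
The 21×14 boundary matrix has rank 13 and Smith normal form diag(1,1,1,1,1,1,1,1,1,1,1,1,1).

Reading off H_k = ker ∂_k / im ∂_{k+1}:

  H_1: rank ker ∂_1 − rank ∂_2 = (21 − 6) − 13 = 2, and the invariant factors of ∂_2 are all 1, so H_1 = Z^2.

(K is a triangulation of the torus T^2.)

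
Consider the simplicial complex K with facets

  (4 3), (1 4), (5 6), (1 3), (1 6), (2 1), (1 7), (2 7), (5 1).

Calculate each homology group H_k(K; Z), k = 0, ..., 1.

We work with the vertex ordering 1 < 2 < 3 < 4 < 5 < 6 < 7. The simplices of K, each written with vertices in increasing order, are:

  0-simplices (7): [1], [2], [3], [4], [5], [6], [7]
  1-simplices (9): [1,2], [1,3], [1,4], [1,5], [1,6], [1,7], [2,7], [3,4], [5,6]

so the chain groups are C_0 ≅ Z^7, C_1 ≅ Z^9.

∂_1: C_1 → C_0 maps an edge to its endpoints' difference, ∂[p,q] = q − p.
The 7×9 boundary matrix has rank 6 and Smith normal form diag(1,1,1,1,1,1).

Reading off H_k = ker ∂_k / im ∂_{k+1}:

  H_0: rank C_0 − rank ∂_1 = 7 − 6 = 1, and the invariant factors of ∂_1 are all 1, so H_0 = Z.
  H_1: rank ker ∂_1 − rank ∂_2 = (9 − 6) − 0 = 3, and there is no ∂_2, so H_1 = Z^3.

H_0 = Z,  H_1 = Z^3.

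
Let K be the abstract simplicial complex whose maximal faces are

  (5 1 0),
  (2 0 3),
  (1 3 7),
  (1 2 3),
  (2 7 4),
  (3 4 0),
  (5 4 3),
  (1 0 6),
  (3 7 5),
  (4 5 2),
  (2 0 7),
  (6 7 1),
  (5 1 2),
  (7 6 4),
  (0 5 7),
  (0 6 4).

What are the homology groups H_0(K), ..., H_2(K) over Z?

Fix the vertex order 0 < 1 < 2 < 3 < 4 < 5 < 6 < 7 and write every simplex with vertices in increasing order. Then dim K = 2 and the simplices of K are:

  0-simplices (8): [0], [1], [2], [3], [4], [5], [6], [7]
  1-simplices (24): (24 of them)
  2-simplices (16): [0,1,5], [0,1,6], [0,2,3], [0,2,7], [0,3,4], [0,4,6], [0,5,7], [1,2,3], [1,2,5], [1,3,7], [1,6,7], [2,4,5], [2,4,7], [3,4,5], [3,5,7], [4,6,7]

giving chain groups C_0 ≅ Z^8, C_1 ≅ Z^24, C_2 ≅ Z^16.

The boundary map ∂_1: C_1 → C_0 sends each edge [p,q] (with p < q) to q − p. For instance
  ∂[3,4] = [4] − [3].
As a 8×24 matrix over Z this has rank 7, with invariant factors (1,1,1,1,1,1,1).

Boundary ∂_2: C_2 → C_1 sends each 2-simplex [p,q,r] to [q,r] − [p,r] + [p,q]. For instance
  ∂[0,2,7] = [2,7] − [0,7] + [0,2],
  ∂[3,5,7] = [5,7] − [3,7] + [3,5].
The resulting 24×16 matrix has rank 15, and its Smith normal form has invariant factors (1,1,1,1,1,1,1,1,1,1,1,1,1,1,1).

Now H_k = ker ∂_k / im ∂_{k+1}, so:

  H_0: rank C_0 − rank ∂_1 = 8 − 7 = 1, and the invariant factors of ∂_1 are all 1, so H_0 ≅ Z.
  H_1: rank ker ∂_1 − rank ∂_2 = (24 − 7) − 15 = 2, and the invariant factors of ∂_2 are all 1, so H_1 ≅ Z^2.
  H_2: rank ker ∂_2 − rank ∂_3 = (16 − 15) − 0 = 1, and there is no ∂_3, so H_2 ≅ Z.

As a check, the Euler characteristic is 8 − 24 + 16 = 0, which agrees with 1 − 2 + 1 = 0.

H_0 = Z,  H_1 = Z^2,  H_2 = Z.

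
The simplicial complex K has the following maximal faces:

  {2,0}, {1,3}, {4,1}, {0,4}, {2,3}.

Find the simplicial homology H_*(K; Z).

Fix the vertex order 0 < 1 < 2 < 3 < 4 and write every simplex with vertices in increasing order. Then dim K = 1 and the simplices of K are:

  0-simplices (5): [0], [1], [2], [3], [4]
  1-simplices (5): [0,2], [0,4], [1,3], [1,4], [2,3]

so the chain groups are C_0 ≅ Z^5, C_1 ≅ Z^5.

The boundary map ∂_1: C_1 → C_0 sends each edge [p,q] (with p < q) to q − p. For instance
  ∂[0,4] = [4] − [0].
The 5×5 boundary matrix has rank 4 and Smith normal form diag(1,1,1,1).

From H_k ≅ ker(∂_k) / im(∂_{k+1}) we obtain:

  H_0: rank C_0 − rank ∂_1 = 5 − 4 = 1, and the invariant factors of ∂_1 are all 1, so H_0 ≅ Z.
  H_1: rank ker ∂_1 − rank ∂_2 = (5 − 4) − 0 = 1, and there is no ∂_2, so H_1 ≅ Z.

As a check, the Euler characteristic is 5 − 5 = 0, which agrees with 1 − 1 = 0.
(K is a triangulation of the circle S^1.)

H_0 ≅ Z,  H_1 ≅ Z.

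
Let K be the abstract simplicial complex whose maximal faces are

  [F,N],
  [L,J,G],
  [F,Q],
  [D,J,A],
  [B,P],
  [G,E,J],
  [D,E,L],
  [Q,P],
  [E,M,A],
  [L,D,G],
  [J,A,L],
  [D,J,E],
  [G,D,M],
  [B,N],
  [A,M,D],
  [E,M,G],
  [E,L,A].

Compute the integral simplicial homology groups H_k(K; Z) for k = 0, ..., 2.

We work with the vertex ordering A < B < D < E < F < G < J < L < M < N < P < Q. The simplices of K, each written with vertices in increasing order, are:

  0-simplices (12): A, B, D, E, F, G, J, L, M, N, P, Q
  1-simplices (23): AD, AE, AJ, AL, AM, BN, BP, DE, DG, DJ, DL, DM, EG, EJ, EL, EM, FN, FQ, GJ, GL, GM, JL, PQ
  2-simplices (12): ADJ, ADM, AEL, AEM, AJL, DEJ, DEL, DGL, DGM, EGJ, EGM, GJL

giving chain groups C_0 ≅ Z^12, C_1 ≅ Z^23, C_2 ≅ Z^12.

Boundary ∂_1: C_1 → C_0 sends each edge [p,q] (with p < q) to q − p.
The resulting 12×23 matrix has rank 10, and its Smith normal form has invariant factors (1,1,1,1,1,1,1,1,1,1).

∂_2: C_2 → C_1 acts by ∂[p,q,r] = [q,r] − [p,r] + [p,q]. For instance
  ∂AEM = EM − AM + AE,
  ∂ADM = DM − AM + AD.
This gives a 23×12 integer matrix of rank 12; reducing to Smith normal form yields diagonal entries (1,1,1,1,1,1,1,1,1,1,1,2).

Reading off H_k = ker ∂_k / im ∂_{k+1}:

  H_0: rank C_0 − rank ∂_1 = 12 − 10 = 2, and the invariant factors of ∂_1 are all 1, so H_0 ≅ Z^2.
  H_1: rank ker ∂_1 − rank ∂_2 = (23 − 10) − 12 = 1, and ∂_2 has invariant factor 2 > 1, so H_1 ≅ Z ⊕ Z/2Z.
  H_2: rank ker ∂_2 − rank ∂_3 = (12 − 12) − 0 = 0, and there is no ∂_3, so H_2 ≅ 0.

As a check, the Euler characteristic is 12 − 23 + 12 = 1, which agrees with 2 − 1 + 0 = 1.
(K is a triangulation of the disjoint union of the real projective plane RP^2 and the circle S^1.)

H_0 = Z^2,  H_1 = Z ⊕ Z/2Z,  H_2 = 0.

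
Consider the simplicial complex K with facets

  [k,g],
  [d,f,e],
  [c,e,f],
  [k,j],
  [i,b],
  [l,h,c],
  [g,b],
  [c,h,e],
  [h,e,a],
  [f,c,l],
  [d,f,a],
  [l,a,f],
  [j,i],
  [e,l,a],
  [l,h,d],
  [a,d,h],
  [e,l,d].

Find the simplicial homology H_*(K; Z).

K has 12 vertices, 23 edges, 12 triangles.
rank ∂_0 = 0, rank ∂_1 = 10 ⇒ b_0 = 12 − 0 − 10 = 2; all invariant factors of ∂_1 are 1 so no torsion. So H_0 = Z^2.
rank ∂_1 = 10, rank ∂_2 = 12 ⇒ b_1 = 23 − 10 − 12 = 1; ∂_2 has invariant factor(s) [2] giving torsion. So H_1 = Z ⊕ Z/2.
rank ∂_2 = 12, rank ∂_3 = 0 ⇒ b_2 = 12 − 12 − 0 = 0. So H_2 = 0.

H_0 = Z^2,  H_1 = Z ⊕ Z/2,  H_2 = 0.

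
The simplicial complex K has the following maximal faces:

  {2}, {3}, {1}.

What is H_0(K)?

Take the total order 1 < 2 < 3 on the vertex set. Then K (dimension 0) consists of the simplices:

  0-simplices (3): [1], [2], [3]

so the chain groups are C_0 ≅ Z^3.

Computing H_k = (kernel of ∂_k) / (image of ∂_{k+1}):

  H_0: rank C_0 − rank ∂_1 = 3 − 0 = 3, and there is no ∂_1, so H_0 = Z^3.

H_0 ≅ Z^3.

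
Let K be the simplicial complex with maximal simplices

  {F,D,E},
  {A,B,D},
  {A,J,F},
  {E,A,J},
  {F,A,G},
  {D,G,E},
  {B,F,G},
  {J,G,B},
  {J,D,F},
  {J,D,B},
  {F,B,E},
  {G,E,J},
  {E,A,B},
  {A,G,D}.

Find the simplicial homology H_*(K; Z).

H_0 ≅ Z,  H_1 ≅ Z^2,  H_2 ≅ Z.

Take the total order A < B < D < E < F < G < J on the vertex set. Then K (dimension 2) consists of the simplices:

  0-simplices (7): A, B, D, E, F, G, J
  1-simplices (21): AB, AD, AE, AF, AG, AJ, BD, BE, BF, BG, BJ, DE, DF, DG, DJ, EF, EG, EJ, FG, FJ, GJ
  2-simplices (14): ABD, ABE, ADG, AEJ, AFG, AFJ, BDJ, BEF, BFG, BGJ, DEF, DEG, DFJ, EGJ

giving chain groups C_0 ≅ Z^7, C_1 ≅ Z^21, C_2 ≅ Z^14.

The boundary map ∂_1: C_1 → C_0 maps an edge to its endpoints' difference, ∂[p,q] = q − p. For instance
  ∂BD = D − B.
The resulting 7×21 matrix has rank 6, and its Smith normal form has invariant factors (1,1,1,1,1,1).

The boundary map ∂_2: C_2 → C_1 sends each 2-simplex [p,q,r] to [q,r] − [p,r] + [p,q]. For instance
  ∂ABE = BE − AE + AB,
  ∂ADG = DG − AG + AD.
The resulting 21×14 matrix has rank 13, and its Smith normal form has invariant factors (1,1,1,1,1,1,1,1,1,1,1,1,1).

From H_k ≅ ker(∂_k) / im(∂_{k+1}) we obtain:

  H_0: rank C_0 − rank ∂_1 = 7 − 6 = 1, and the invariant factors of ∂_1 are all 1, so H_0 ≅ Z.
  H_1: rank ker ∂_1 − rank ∂_2 = (21 − 6) − 13 = 2, and the invariant factors of ∂_2 are all 1, so H_1 ≅ Z^2.
  H_2: rank ker ∂_2 − rank ∂_3 = (14 − 13) − 0 = 1, and there is no ∂_3, so H_2 ≅ Z.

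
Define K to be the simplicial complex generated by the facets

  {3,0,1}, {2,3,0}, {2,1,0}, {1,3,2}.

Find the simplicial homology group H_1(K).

H_1 = 0.

Take the total order 0 < 1 < 2 < 3 on the vertex set. Then K (dimension 2) consists of the simplices:

  0-simplices (4): [0], [1], [2], [3]
  1-simplices (6): [0,1], [0,2], [0,3], [1,2], [1,3], [2,3]
  2-simplices (4): [0,1,2], [0,1,3], [0,2,3], [1,2,3]

giving chain groups C_0 ≅ Z^4, C_1 ≅ Z^6, C_2 ≅ Z^4.

The boundary map ∂_1: C_1 → C_0 maps an edge to its endpoints' difference, ∂[p,q] = q − p.
The 4×6 boundary matrix has rank 3 and Smith normal form diag(1,1,1).

The boundary map ∂_2: C_2 → C_1 maps a triangle to the signed sum of its edges. For instance
  ∂[0,1,3] = [1,3] − [0,3] + [0,1],
  ∂[0,1,2] = [1,2] − [0,2] + [0,1].
The resulting 6×4 matrix has rank 3, and its Smith normal form has invariant factors (1,1,1).

Reading off H_k = ker ∂_k / im ∂_{k+1}:

  H_1: rank ker ∂_1 − rank ∂_2 = (6 − 3) − 3 = 0, and the invariant factors of ∂_2 are all 1, so H_1 ≅ 0.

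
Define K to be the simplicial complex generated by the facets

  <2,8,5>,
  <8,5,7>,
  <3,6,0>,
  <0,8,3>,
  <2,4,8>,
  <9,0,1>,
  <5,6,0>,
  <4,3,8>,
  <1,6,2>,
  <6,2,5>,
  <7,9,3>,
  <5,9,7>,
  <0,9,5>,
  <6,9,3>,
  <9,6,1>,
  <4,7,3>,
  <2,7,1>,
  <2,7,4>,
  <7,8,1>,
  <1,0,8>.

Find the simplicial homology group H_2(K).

H_2 ≅ 0.

K has 10 vertices, 30 edges, 20 triangles.
rank ∂_2 = 20, rank ∂_3 = 0 ⇒ b_2 = 20 − 20 − 0 = 0. So H_2 ≅ 0.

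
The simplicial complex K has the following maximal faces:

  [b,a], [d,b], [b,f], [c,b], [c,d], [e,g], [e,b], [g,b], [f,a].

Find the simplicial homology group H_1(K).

Order the vertices as a < b < c < d < e < f < g. Listing each simplex with vertices in this order, K has dimension 1 with simplices:

  0-simplices (7): a, b, c, d, e, f, g
  1-simplices (9): ab, af, bc, bd, be, bf, bg, cd, eg

giving chain groups C_0 ≅ Z^7, C_1 ≅ Z^9.

∂_1: C_1 → C_0 sends each edge [p,q] (with p < q) to q − p. For instance
  ∂bc = c − b.
The resulting 7×9 matrix has rank 6, and its Smith normal form has invariant factors (1,1,1,1,1,1).

From H_k ≅ ker(∂_k) / im(∂_{k+1}) we obtain:

  H_1: rank ker ∂_1 − rank ∂_2 = (9 − 6) − 0 = 3, and there is no ∂_2, so H_1 ≅ Z^3.

H_1 ≅ Z^3.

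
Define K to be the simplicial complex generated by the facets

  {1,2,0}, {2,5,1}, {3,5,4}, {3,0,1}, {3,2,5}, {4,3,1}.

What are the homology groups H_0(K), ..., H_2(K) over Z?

Fix the vertex order 0 < 1 < 2 < 3 < 4 < 5 and write every simplex with vertices in increasing order. Then dim K = 2 and the simplices of K are:

  0-simplices (6): [0], [1], [2], [3], [4], [5]
  1-simplices (12): [0,1], [0,2], [0,3], [1,2], [1,3], [1,4], [1,5], [2,3], [2,5], [3,4], [3,5], [4,5]
  2-simplices (6): [0,1,2], [0,1,3], [1,2,5], [1,3,4], [2,3,5], [3,4,5]

giving chain groups C_0 ≅ Z^6, C_1 ≅ Z^12, C_2 ≅ Z^6.

∂_1: C_1 → C_0 maps an edge to its endpoints' difference, ∂[p,q] = q − p. For instance
  ∂[0,1] = [1] − [0].
As a 6×12 matrix over Z this has rank 5, with invariant factors (1,1,1,1,1).

∂_2: C_2 → C_1 sends each 2-simplex [p,q,r] to [q,r] − [p,r] + [p,q]. For instance
  ∂[1,2,5] = [2,5] − [1,5] + [1,2],
  ∂[3,4,5] = [4,5] − [3,5] + [3,4].
The resulting 12×6 matrix has rank 6, and its Smith normal form has invariant factors (1,1,1,1,1,1).

Computing H_k = (kernel of ∂_k) / (image of ∂_{k+1}):

  H_0: rank C_0 − rank ∂_1 = 6 − 5 = 1, and the invariant factors of ∂_1 are all 1, so H_0 ≅ Z.
  H_1: rank ker ∂_1 − rank ∂_2 = (12 − 5) − 6 = 1, and the invariant factors of ∂_2 are all 1, so H_1 ≅ Z.
  H_2: rank ker ∂_2 − rank ∂_3 = (6 − 6) − 0 = 0, and there is no ∂_3, so H_2 ≅ 0.

As a check, the Euler characteristic is 6 − 12 + 6 = 0, which agrees with 1 − 1 + 0 = 0.

H_0 ≅ Z,  H_1 ≅ Z,  H_2 = 0.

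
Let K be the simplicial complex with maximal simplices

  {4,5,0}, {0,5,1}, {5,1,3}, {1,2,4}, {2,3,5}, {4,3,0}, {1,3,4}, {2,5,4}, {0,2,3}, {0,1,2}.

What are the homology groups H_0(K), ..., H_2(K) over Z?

H_0 = Z,  H_1 = Z_2,  H_2 = 0.

We work with the vertex ordering 0 < 1 < 2 < 3 < 4 < 5. The simplices of K, each written with vertices in increasing order, are:

  0-simplices (6): [0], [1], [2], [3], [4], [5]
  1-simplices (15): [0,1], [0,2], [0,3], [0,4], [0,5], [1,2], [1,3], [1,4], [1,5], [2,3], [2,4], [2,5], [3,4], [3,5], [4,5]
  2-simplices (10): [0,1,2], [0,1,5], [0,2,3], [0,3,4], [0,4,5], [1,2,4], [1,3,4], [1,3,5], [2,3,5], [2,4,5]

Hence C_0 ≅ Z^6, C_1 ≅ Z^15, C_2 ≅ Z^10.

The boundary map ∂_1: C_1 → C_0 is given by ∂[p,q] = [q] − [p]. For instance
  ∂[0,2] = [2] − [0].
The resulting 6×15 matrix has rank 5, and its Smith normal form has invariant factors (1,1,1,1,1).

Boundary ∂_2: C_2 → C_1 sends each 2-simplex [p,q,r] to [q,r] − [p,r] + [p,q]. For instance
  ∂[0,3,4] = [3,4] − [0,4] + [0,3],
  ∂[2,3,5] = [3,5] − [2,5] + [2,3].
The 15×10 boundary matrix has rank 10 and Smith normal form diag(1,1,1,1,1,1,1,1,1,2).

Now H_k = ker ∂_k / im ∂_{k+1}, so:

  H_0: rank C_0 − rank ∂_1 = 6 − 5 = 1, and the invariant factors of ∂_1 are all 1, so H_0 = Z.
  H_1: rank ker ∂_1 − rank ∂_2 = (15 − 5) − 10 = 0, and ∂_2 has invariant factor 2 > 1, so H_1 = Z_2.
  H_2: rank ker ∂_2 − rank ∂_3 = (10 − 10) − 0 = 0, and there is no ∂_3, so H_2 = 0.

As a check, the Euler characteristic is 6 − 15 + 10 = 1, which agrees with 1 − 0 + 0 = 1.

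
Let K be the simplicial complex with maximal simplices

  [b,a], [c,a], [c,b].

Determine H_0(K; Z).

Fix the vertex order a < b < c and write every simplex with vertices in increasing order. Then dim K = 1 and the simplices of K are:

  0-simplices (3): a, b, c
  1-simplices (3): ab, ac, bc

so the chain groups are C_0 ≅ Z^3, C_1 ≅ Z^3.

∂_1: C_1 → C_0 sends each edge [p,q] (with p < q) to q − p.
The resulting 3×3 matrix has rank 2, and its Smith normal form has invariant factors (1,1).

Now H_k = ker ∂_k / im ∂_{k+1}, so:

  H_0: rank C_0 − rank ∂_1 = 3 − 2 = 1, and the invariant factors of ∂_1 are all 1, so H_0 ≅ Z.

H_0 ≅ Z.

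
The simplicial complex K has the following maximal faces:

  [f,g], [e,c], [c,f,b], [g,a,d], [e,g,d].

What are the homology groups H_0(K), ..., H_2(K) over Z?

H_0 = Z,  H_1 = Z,  H_2 = 0.

Take the total order a < b < c < d < e < f < g on the vertex set. Then K (dimension 2) consists of the simplices:

  0-simplices (7): a, b, c, d, e, f, g
  1-simplices (10): ad, ag, bc, bf, ce, cf, de, dg, eg, fg
  2-simplices (3): adg, bcf, deg

Hence C_0 ≅ Z^7, C_1 ≅ Z^10, C_2 ≅ Z^3.

Boundary ∂_1: C_1 → C_0 sends each edge [p,q] (with p < q) to q − p.
This gives a 7×10 integer matrix of rank 6; reducing to Smith normal form yields diagonal entries (1,1,1,1,1,1).

∂_2: C_2 → C_1 sends each 2-simplex [p,q,r] to [q,r] − [p,r] + [p,q]. For instance
  ∂adg = dg − ag + ad,
  ∂bcf = cf − bf + bc.
This gives a 10×3 integer matrix of rank 3; reducing to Smith normal form yields diagonal entries (1,1,1).

Now H_k = ker ∂_k / im ∂_{k+1}, so:

  H_0: rank C_0 − rank ∂_1 = 7 − 6 = 1, and the invariant factors of ∂_1 are all 1, so H_0 = Z.
  H_1: rank ker ∂_1 − rank ∂_2 = (10 − 6) − 3 = 1, and the invariant factors of ∂_2 are all 1, so H_1 = Z.
  H_2: rank ker ∂_2 − rank ∂_3 = (3 − 3) − 0 = 0, and there is no ∂_3, so H_2 = 0.

As a check, the Euler characteristic is 7 − 10 + 3 = 0, which agrees with 1 − 1 + 0 = 0.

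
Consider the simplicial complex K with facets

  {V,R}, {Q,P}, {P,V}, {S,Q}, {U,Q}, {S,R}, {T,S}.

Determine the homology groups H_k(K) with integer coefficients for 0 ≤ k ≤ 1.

Take the total order P < Q < R < S < T < U < V on the vertex set. Then K (dimension 1) consists of the simplices:

  0-simplices (7): P, Q, R, S, T, U, V
  1-simplices (7): PQ, PV, QS, QU, RS, RV, ST

giving chain groups C_0 ≅ Z^7, C_1 ≅ Z^7.

∂_1: C_1 → C_0 maps an edge to its endpoints' difference, ∂[p,q] = q − p. For instance
  ∂PQ = Q − P.
This gives a 7×7 integer matrix of rank 6; reducing to Smith normal form yields diagonal entries (1,1,1,1,1,1).

Computing H_k = (kernel of ∂_k) / (image of ∂_{k+1}):

  H_0: rank C_0 − rank ∂_1 = 7 − 6 = 1, and the invariant factors of ∂_1 are all 1, so H_0 ≅ Z.
  H_1: rank ker ∂_1 − rank ∂_2 = (7 − 6) − 0 = 1, and there is no ∂_2, so H_1 ≅ Z.

H_0 = Z,  H_1 = Z.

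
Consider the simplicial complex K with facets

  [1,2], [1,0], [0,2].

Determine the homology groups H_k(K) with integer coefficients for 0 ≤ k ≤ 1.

H_0 = Z,  H_1 = Z.

Order the vertices as 0 < 1 < 2. Listing each simplex with vertices in this order, K has dimension 1 with simplices:

  0-simplices (3): [0], [1], [2]
  1-simplices (3): [0,1], [0,2], [1,2]

so the chain groups are C_0 ≅ Z^3, C_1 ≅ Z^3.

Boundary ∂_1: C_1 → C_0 is given by ∂[p,q] = [q] − [p]. For instance
  ∂[0,1] = [1] − [0].
This gives a 3×3 integer matrix of rank 2; reducing to Smith normal form yields diagonal entries (1,1).

Now H_k = ker ∂_k / im ∂_{k+1}, so:

  H_0: rank C_0 − rank ∂_1 = 3 − 2 = 1, and the invariant factors of ∂_1 are all 1, so H_0 = Z.
  H_1: rank ker ∂_1 − rank ∂_2 = (3 − 2) − 0 = 1, and there is no ∂_2, so H_1 = Z.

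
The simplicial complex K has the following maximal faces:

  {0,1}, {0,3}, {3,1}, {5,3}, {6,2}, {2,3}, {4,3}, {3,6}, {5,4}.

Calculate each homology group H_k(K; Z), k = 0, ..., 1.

H_0 ≅ Z,  H_1 ≅ Z^3.

We work with the vertex ordering 0 < 1 < 2 < 3 < 4 < 5 < 6. The simplices of K, each written with vertices in increasing order, are:

  0-simplices (7): [0], [1], [2], [3], [4], [5], [6]
  1-simplices (9): [0,1], [0,3], [1,3], [2,3], [2,6], [3,4], [3,5], [3,6], [4,5]

Hence C_0 ≅ Z^7, C_1 ≅ Z^9.

∂_1: C_1 → C_0 is given by ∂[p,q] = [q] − [p]. For instance
  ∂[0,3] = [3] − [0].
The resulting 7×9 matrix has rank 6, and its Smith normal form has invariant factors (1,1,1,1,1,1).

Computing H_k = (kernel of ∂_k) / (image of ∂_{k+1}):

  H_0: rank C_0 − rank ∂_1 = 7 − 6 = 1, and the invariant factors of ∂_1 are all 1, so H_0 = Z.
  H_1: rank ker ∂_1 − rank ∂_2 = (9 − 6) − 0 = 3, and there is no ∂_2, so H_1 = Z^3.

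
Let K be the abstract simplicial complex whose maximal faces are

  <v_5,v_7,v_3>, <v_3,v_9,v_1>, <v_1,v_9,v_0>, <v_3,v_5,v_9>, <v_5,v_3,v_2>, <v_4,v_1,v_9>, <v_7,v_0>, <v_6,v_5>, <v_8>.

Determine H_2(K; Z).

H_2 ≅ 0.

Order the vertices as v_0 < v_1 < v_2 < v_3 < v_4 < v_5 < v_6 < v_7 < v_8 < v_9. Listing each simplex with vertices in this order, K has dimension 2 with simplices:

  0-simplices (10): [v_0], [v_1], [v_2], [v_3], [v_4], [v_5], [v_6], [v_7], [v_8], [v_9]
  1-simplices (15): (15 of them)
  2-simplices (6): [v_0,v_1,v_9], [v_1,v_3,v_9], [v_1,v_4,v_9], [v_2,v_3,v_5], [v_3,v_5,v_7], [v_3,v_5,v_9]

so the chain groups are C_0 ≅ Z^10, C_1 ≅ Z^15, C_2 ≅ Z^6.

∂_1: C_1 → C_0 maps an edge to its endpoints' difference, ∂[p,q] = q − p.
This gives a 10×15 integer matrix of rank 8; reducing to Smith normal form yields diagonal entries (1,1,1,1,1,1,1,1).

The boundary map ∂_2: C_2 → C_1 acts by ∂[p,q,r] = [q,r] − [p,r] + [p,q]. For instance
  ∂[v_2,v_3,v_5] = [v_3,v_5] − [v_2,v_5] + [v_2,v_3],
  ∂[v_3,v_5,v_7] = [v_5,v_7] − [v_3,v_7] + [v_3,v_5].
This gives a 15×6 integer matrix of rank 6; reducing to Smith normal form yields diagonal entries (1,1,1,1,1,1).

From H_k ≅ ker(∂_k) / im(∂_{k+1}) we obtain:

  H_2: rank ker ∂_2 − rank ∂_3 = (6 − 6) − 0 = 0, and there is no ∂_3, so H_2 = 0.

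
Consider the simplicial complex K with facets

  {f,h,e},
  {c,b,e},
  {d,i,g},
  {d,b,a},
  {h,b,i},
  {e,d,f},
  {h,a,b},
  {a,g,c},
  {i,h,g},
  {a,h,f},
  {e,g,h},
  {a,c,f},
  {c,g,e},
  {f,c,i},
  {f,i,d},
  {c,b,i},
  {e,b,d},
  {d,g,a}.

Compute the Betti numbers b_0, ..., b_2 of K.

Take the total order a < b < c < d < e < f < g < h < i on the vertex set. Then K (dimension 2) consists of the simplices:

  0-simplices (9): a, b, c, d, e, f, g, h, i
  1-simplices (27): ab, ac, ad, af, ag, ah, bc, bd, be, bh, bi, ce, cf, cg, ci, de, df, dg, di, ef, eg, eh, fh, fi, gh, gi, hi
  2-simplices (18): abd, abh, acf, acg, adg, afh, bce, bci, bde, bhi, ceg, cfi, def, dfi, dgi, efh, egh, ghi

Hence C_0 ≅ Z^9, C_1 ≅ Z^27, C_2 ≅ Z^18.

The boundary map ∂_1: C_1 → C_0 sends each edge [p,q] (with p < q) to q − p. For instance
  ∂ah = h − a.
This gives a 9×27 integer matrix of rank 8; reducing to Smith normal form yields diagonal entries (1,1,1,1,1,1,1,1).

Boundary ∂_2: C_2 → C_1 maps a triangle to the signed sum of its edges. For instance
  ∂acf = cf − af + ac,
  ∂afh = fh − ah + af.
The resulting 27×18 matrix has rank 17, and its Smith normal form has invariant factors (1,1,1,1,1,1,1,1,1,1,1,1,1,1,1,1,1).

Reading off H_k = ker ∂_k / im ∂_{k+1}:

  H_0: rank C_0 − rank ∂_1 = 9 − 8 = 1, and the invariant factors of ∂_1 are all 1, so H_0 ≅ Z.
  H_1: rank ker ∂_1 − rank ∂_2 = (27 − 8) − 17 = 2, and the invariant factors of ∂_2 are all 1, so H_1 ≅ Z^2.
  H_2: rank ker ∂_2 − rank ∂_3 = (18 − 17) − 0 = 1, and there is no ∂_3, so H_2 ≅ Z.

As a check, the Euler characteristic is 9 − 27 + 18 = 0, which agrees with 1 − 2 + 1 = 0.

Hence the Betti numbers are b_0 = 1, b_1 = 2, b_2 = 1.

b_0 = 1, b_1 = 2, b_2 = 1.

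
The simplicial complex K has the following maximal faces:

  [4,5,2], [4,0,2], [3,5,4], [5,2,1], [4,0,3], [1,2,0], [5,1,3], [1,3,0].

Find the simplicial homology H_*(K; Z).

H_0 = Z,  H_1 = 0,  H_2 = Z.

Take the total order 0 < 1 < 2 < 3 < 4 < 5 on the vertex set. Then K (dimension 2) consists of the simplices:

  0-simplices (6): [0], [1], [2], [3], [4], [5]
  1-simplices (12): [0,1], [0,2], [0,3], [0,4], [1,2], [1,3], [1,5], [2,4], [2,5], [3,4], [3,5], [4,5]
  2-simplices (8): [0,1,2], [0,1,3], [0,2,4], [0,3,4], [1,2,5], [1,3,5], [2,4,5], [3,4,5]

giving chain groups C_0 ≅ Z^6, C_1 ≅ Z^12, C_2 ≅ Z^8.

The boundary map ∂_1: C_1 → C_0 is given by ∂[p,q] = [q] − [p]. For instance
  ∂[1,2] = [2] − [1].
The 6×12 boundary matrix has rank 5 and Smith normal form diag(1,1,1,1,1).

Boundary ∂_2: C_2 → C_1 maps a triangle to the signed sum of its edges. For instance
  ∂[1,3,5] = [3,5] − [1,5] + [1,3],
  ∂[3,4,5] = [4,5] − [3,5] + [3,4].
This gives a 12×8 integer matrix of rank 7; reducing to Smith normal form yields diagonal entries (1,1,1,1,1,1,1).

Computing H_k = (kernel of ∂_k) / (image of ∂_{k+1}):

  H_0: rank C_0 − rank ∂_1 = 6 − 5 = 1, and the invariant factors of ∂_1 are all 1, so H_0 = Z.
  H_1: rank ker ∂_1 − rank ∂_2 = (12 − 5) − 7 = 0, and the invariant factors of ∂_2 are all 1, so H_1 = 0.
  H_2: rank ker ∂_2 − rank ∂_3 = (8 − 7) − 0 = 1, and there is no ∂_3, so H_2 = Z.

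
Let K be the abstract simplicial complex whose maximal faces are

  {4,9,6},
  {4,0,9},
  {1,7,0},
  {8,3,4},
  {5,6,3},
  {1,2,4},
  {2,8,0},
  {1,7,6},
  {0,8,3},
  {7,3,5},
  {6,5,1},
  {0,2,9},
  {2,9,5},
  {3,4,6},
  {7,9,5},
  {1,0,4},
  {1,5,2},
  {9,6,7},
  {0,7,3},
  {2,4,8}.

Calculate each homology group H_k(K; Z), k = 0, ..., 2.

H_0 ≅ Z,  H_1 ≅ Z ⊕ Z/2,  H_2 = 0.

We work with the vertex ordering 0 < 1 < 2 < 3 < 4 < 5 < 6 < 7 < 8 < 9. The simplices of K, each written with vertices in increasing order, are:

  0-simplices (10): [0], [1], [2], [3], [4], [5], [6], [7], [8], [9]
  1-simplices (30): (30 of them)
  2-simplices (20): (20 of them)

giving chain groups C_0 ≅ Z^10, C_1 ≅ Z^30, C_2 ≅ Z^20.

∂_1: C_1 → C_0 is given by ∂[p,q] = [q] − [p]. For instance
  ∂[1,7] = [7] − [1].
As a 10×30 matrix over Z this has rank 9, with invariant factors (1,1,1,1,1,1,1,1,1).

∂_2: C_2 → C_1 acts by ∂[p,q,r] = [q,r] − [p,r] + [p,q]. For instance
  ∂[5,7,9] = [7,9] − [5,9] + [5,7],
  ∂[2,5,9] = [5,9] − [2,9] + [2,5].
The 30×20 boundary matrix has rank 20 and Smith normal form diag(1,1,1,1,1,1,1,1,1,1,1,1,1,1,1,1,1,1,1,2).

Computing H_k = (kernel of ∂_k) / (image of ∂_{k+1}):

  H_0: rank C_0 − rank ∂_1 = 10 − 9 = 1, and the invariant factors of ∂_1 are all 1, so H_0 = Z.
  H_1: rank ker ∂_1 − rank ∂_2 = (30 − 9) − 20 = 1, and ∂_2 has invariant factor 2 > 1, so H_1 = Z ⊕ Z/2.
  H_2: rank ker ∂_2 − rank ∂_3 = (20 − 20) − 0 = 0, and there is no ∂_3, so H_2 = 0.

(K is a triangulation of the Klein bottle.)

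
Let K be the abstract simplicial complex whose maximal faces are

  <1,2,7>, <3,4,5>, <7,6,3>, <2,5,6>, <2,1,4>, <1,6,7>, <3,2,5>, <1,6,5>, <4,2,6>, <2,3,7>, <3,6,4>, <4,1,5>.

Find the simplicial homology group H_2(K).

Fix the vertex order 1 < 2 < 3 < 4 < 5 < 6 < 7 and write every simplex with vertices in increasing order. Then dim K = 2 and the simplices of K are:

  0-simplices (7): [1], [2], [3], [4], [5], [6], [7]
  1-simplices (18): [1,2], [1,4], [1,5], [1,6], [1,7], [2,3], [2,4], [2,5], [2,6], [2,7], [3,4], [3,5], [3,6], [3,7], [4,5], [4,6], [5,6], [6,7]
  2-simplices (12): [1,2,4], [1,2,7], [1,4,5], [1,5,6], [1,6,7], [2,3,5], [2,3,7], [2,4,6], [2,5,6], [3,4,5], [3,4,6], [3,6,7]

giving chain groups C_0 ≅ Z^7, C_1 ≅ Z^18, C_2 ≅ Z^12.

The boundary map ∂_1: C_1 → C_0 sends each edge [p,q] (with p < q) to q − p. For instance
  ∂[1,6] = [6] − [1].
This gives a 7×18 integer matrix of rank 6; reducing to Smith normal form yields diagonal entries (1,1,1,1,1,1).

Boundary ∂_2: C_2 → C_1 sends each 2-simplex [p,q,r] to [q,r] − [p,r] + [p,q]. For instance
  ∂[1,2,4] = [2,4] − [1,4] + [1,2],
  ∂[1,4,5] = [4,5] − [1,5] + [1,4].
This gives a 18×12 integer matrix of rank 12; reducing to Smith normal form yields diagonal entries (1,1,1,1,1,1,1,1,1,1,1,2).

From H_k ≅ ker(∂_k) / im(∂_{k+1}) we obtain:

  H_2: rank ker ∂_2 − rank ∂_3 = (12 − 12) − 0 = 0, and there is no ∂_3, so H_2 = 0.

(K is a triangulation of the real projective plane RP^2.)

H_2 = 0.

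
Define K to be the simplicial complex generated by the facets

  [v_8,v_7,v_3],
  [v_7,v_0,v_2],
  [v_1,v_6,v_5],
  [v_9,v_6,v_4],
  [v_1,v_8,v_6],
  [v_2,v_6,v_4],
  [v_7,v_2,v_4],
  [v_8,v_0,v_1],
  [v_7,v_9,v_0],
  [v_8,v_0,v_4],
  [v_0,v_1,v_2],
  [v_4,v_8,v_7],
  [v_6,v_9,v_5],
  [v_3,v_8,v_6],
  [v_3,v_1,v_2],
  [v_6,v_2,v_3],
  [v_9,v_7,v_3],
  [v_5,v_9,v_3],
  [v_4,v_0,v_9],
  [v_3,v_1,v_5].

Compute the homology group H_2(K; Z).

Fix the vertex order v_0 < v_1 < v_2 < v_3 < v_4 < v_5 < v_6 < v_7 < v_8 < v_9 and write every simplex with vertices in increasing order. Then dim K = 2 and the simplices of K are:

  0-simplices (10): [v_0], [v_1], [v_2], [v_3], [v_4], [v_5], [v_6], [v_7], [v_8], [v_9]
  1-simplices (30): (30 of them)
  2-simplices (20): (20 of them)

giving chain groups C_0 ≅ Z^10, C_1 ≅ Z^30, C_2 ≅ Z^20.

Boundary ∂_1: C_1 → C_0 sends each edge [p,q] (with p < q) to q − p.
The 10×30 boundary matrix has rank 9 and Smith normal form diag(1,1,1,1,1,1,1,1,1).

Boundary ∂_2: C_2 → C_1 sends each 2-simplex [p,q,r] to [q,r] − [p,r] + [p,q]. For instance
  ∂[v_4,v_6,v_9] = [v_6,v_9] − [v_4,v_9] + [v_4,v_6],
  ∂[v_2,v_4,v_7] = [v_4,v_7] − [v_2,v_7] + [v_2,v_4].
This gives a 30×20 integer matrix of rank 20; reducing to Smith normal form yields diagonal entries (1,1,1,1,1,1,1,1,1,1,1,1,1,1,1,1,1,1,1,2).

Now H_k = ker ∂_k / im ∂_{k+1}, so:

  H_2: rank ker ∂_2 − rank ∂_3 = (20 − 20) − 0 = 0, and there is no ∂_3, so H_2 ≅ 0.

(K is a triangulation of the Klein bottle.)

H_2 ≅ 0.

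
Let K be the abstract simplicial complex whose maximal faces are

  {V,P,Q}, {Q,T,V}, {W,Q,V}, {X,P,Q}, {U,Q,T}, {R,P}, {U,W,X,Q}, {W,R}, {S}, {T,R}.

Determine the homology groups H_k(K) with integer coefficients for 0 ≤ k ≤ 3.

H_0 = Z^2,  H_1 = Z^2,  H_2 = 0,  H_3 = 0.

Take the total order P < Q < R < S < T < U < V < W < X on the vertex set. Then K (dimension 3) consists of the simplices:

  0-simplices (9): P, Q, R, S, T, U, V, W, X
  1-simplices (17): PQ, PR, PV, PX, QT, QU, QV, QW, QX, RT, RW, TU, TV, UW, UX, VW, WX
  2-simplices (9): PQV, PQX, QTU, QTV, QUW, QUX, QVW, QWX, UWX
  3-simplices (1): QUWX

Hence C_0 ≅ Z^9, C_1 ≅ Z^17, C_2 ≅ Z^9, C_3 ≅ Z^1.

Boundary ∂_1: C_1 → C_0 is given by ∂[p,q] = [q] − [p].
As a 9×17 matrix over Z this has rank 7, with invariant factors (1,1,1,1,1,1,1).

The boundary map ∂_2: C_2 → C_1 maps a triangle to the signed sum of its edges. For instance
  ∂QWX = WX − QX + QW,
  ∂UWX = WX − UX + UW.
The resulting 17×9 matrix has rank 8, and its Smith normal form has invariant factors (1,1,1,1,1,1,1,1).

∂_3: C_3 → C_2 sends each 3-simplex σ to the alternating sum Σ_i (−1)^i (σ with its i-th vertex removed). For instance
  ∂QUWX = UWX − QWX + QUX − QUW.
The 9×1 boundary matrix has rank 1 and Smith normal form diag(1).

Computing H_k = (kernel of ∂_k) / (image of ∂_{k+1}):

  H_0: rank C_0 − rank ∂_1 = 9 − 7 = 2, and the invariant factors of ∂_1 are all 1, so H_0 = Z^2.
  H_1: rank ker ∂_1 − rank ∂_2 = (17 − 7) − 8 = 2, and the invariant factors of ∂_2 are all 1, so H_1 = Z^2.
  H_2: rank ker ∂_2 − rank ∂_3 = (9 − 8) − 1 = 0, and the invariant factors of ∂_3 are all 1, so H_2 = 0.
  H_3: rank ker ∂_3 − rank ∂_4 = (1 − 1) − 0 = 0, and there is no ∂_4, so H_3 = 0.

As a check, the Euler characteristic is 9 − 17 + 9 − 1 = 0, which agrees with 2 − 2 + 0 − 0 = 0.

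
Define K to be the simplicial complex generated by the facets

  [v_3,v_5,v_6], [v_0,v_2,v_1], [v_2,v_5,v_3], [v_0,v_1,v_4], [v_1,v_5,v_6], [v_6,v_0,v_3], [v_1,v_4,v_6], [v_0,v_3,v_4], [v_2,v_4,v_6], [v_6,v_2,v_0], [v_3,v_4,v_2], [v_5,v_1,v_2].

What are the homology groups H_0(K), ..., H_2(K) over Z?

H_0 = Z,  H_1 = Z/2,  H_2 = 0.

We work with the vertex ordering v_0 < v_1 < v_2 < v_3 < v_4 < v_5 < v_6. The simplices of K, each written with vertices in increasing order, are:

  0-simplices (7): [v_0], [v_1], [v_2], [v_3], [v_4], [v_5], [v_6]
  1-simplices (18): (18 of them)
  2-simplices (12): (12 of them)

giving chain groups C_0 ≅ Z^7, C_1 ≅ Z^18, C_2 ≅ Z^12.

Boundary ∂_1: C_1 → C_0 is given by ∂[p,q] = [q] − [p]. For instance
  ∂[v_2,v_5] = [v_5] − [v_2].
As a 7×18 matrix over Z this has rank 6, with invariant factors (1,1,1,1,1,1).

The boundary map ∂_2: C_2 → C_1 maps a triangle to the signed sum of its edges. For instance
  ∂[v_0,v_3,v_6] = [v_3,v_6] − [v_0,v_6] + [v_0,v_3],
  ∂[v_3,v_5,v_6] = [v_5,v_6] − [v_3,v_6] + [v_3,v_5].
The 18×12 boundary matrix has rank 12 and Smith normal form diag(1,1,1,1,1,1,1,1,1,1,1,2).

Computing H_k = (kernel of ∂_k) / (image of ∂_{k+1}):

  H_0: rank C_0 − rank ∂_1 = 7 − 6 = 1, and the invariant factors of ∂_1 are all 1, so H_0 ≅ Z.
  H_1: rank ker ∂_1 − rank ∂_2 = (18 − 6) − 12 = 0, and ∂_2 has invariant factor 2 > 1, so H_1 ≅ Z/2.
  H_2: rank ker ∂_2 − rank ∂_3 = (12 − 12) − 0 = 0, and there is no ∂_3, so H_2 ≅ 0.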